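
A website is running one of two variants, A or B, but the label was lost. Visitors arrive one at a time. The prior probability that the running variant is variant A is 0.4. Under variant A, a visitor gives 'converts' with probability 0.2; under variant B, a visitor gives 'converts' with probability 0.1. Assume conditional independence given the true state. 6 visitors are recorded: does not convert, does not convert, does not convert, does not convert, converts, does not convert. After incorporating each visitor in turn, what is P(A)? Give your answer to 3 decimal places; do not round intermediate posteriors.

0.425

After 'does not convert': P(A) = 0.8·0.4000 / (0.8·0.4000 + 0.9·0.6000) ≈ 0.3721
After 'does not convert': P(A) = 0.8·0.3721 / (0.8·0.3721 + 0.9·0.6279) ≈ 0.3450
After 'does not convert': P(A) = 0.8·0.3450 / (0.8·0.3450 + 0.9·0.6550) ≈ 0.3189
After 'does not convert': P(A) = 0.8·0.3189 / (0.8·0.3189 + 0.9·0.6811) ≈ 0.2939
After 'converts': P(A) = 0.2·0.2939 / (0.2·0.2939 + 0.1·0.7061) ≈ 0.4543
After 'does not convert': P(A) = 0.8·0.4543 / (0.8·0.4543 + 0.9·0.5457) ≈ 0.4253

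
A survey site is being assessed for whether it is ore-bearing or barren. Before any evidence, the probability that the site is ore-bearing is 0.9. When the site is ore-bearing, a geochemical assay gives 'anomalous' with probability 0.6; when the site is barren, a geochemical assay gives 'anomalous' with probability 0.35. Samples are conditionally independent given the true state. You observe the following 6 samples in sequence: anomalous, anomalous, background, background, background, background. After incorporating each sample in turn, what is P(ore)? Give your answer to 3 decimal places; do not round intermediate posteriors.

0.791

After 'anomalous': P(ore) = 0.6·0.9000 / (0.6·0.9000 + 0.35·0.1000) ≈ 0.9391
After 'anomalous': P(ore) = 0.6·0.9391 / (0.6·0.9391 + 0.35·0.0609) ≈ 0.9636
After 'background': P(ore) = 0.4·0.9636 / (0.4·0.9636 + 0.65·0.0364) ≈ 0.9421
After 'background': P(ore) = 0.4·0.9421 / (0.4·0.9421 + 0.65·0.0579) ≈ 0.9092
After 'background': P(ore) = 0.4·0.9092 / (0.4·0.9092 + 0.65·0.0908) ≈ 0.8604
After 'background': P(ore) = 0.4·0.8604 / (0.4·0.8604 + 0.65·0.1396) ≈ 0.7914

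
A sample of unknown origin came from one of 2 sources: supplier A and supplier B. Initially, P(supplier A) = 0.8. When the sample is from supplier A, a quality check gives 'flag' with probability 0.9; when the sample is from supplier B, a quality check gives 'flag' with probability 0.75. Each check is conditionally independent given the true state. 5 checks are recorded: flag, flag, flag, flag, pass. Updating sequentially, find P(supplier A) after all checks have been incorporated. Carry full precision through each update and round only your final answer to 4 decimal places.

0.7684

After 'flag': P(supplier A) = 0.9·0.8000 / (0.9·0.8000 + 0.75·0.2000) ≈ 0.8276
After 'flag': P(supplier A) = 0.9·0.8276 / (0.9·0.8276 + 0.75·0.1724) ≈ 0.8521
After 'flag': P(supplier A) = 0.9·0.8521 / (0.9·0.8521 + 0.75·0.1479) ≈ 0.8736
After 'flag': P(supplier A) = 0.9·0.8736 / (0.9·0.8736 + 0.75·0.1264) ≈ 0.8924
After 'pass': P(supplier A) = 0.1·0.8924 / (0.1·0.8924 + 0.25·0.1076) ≈ 0.7684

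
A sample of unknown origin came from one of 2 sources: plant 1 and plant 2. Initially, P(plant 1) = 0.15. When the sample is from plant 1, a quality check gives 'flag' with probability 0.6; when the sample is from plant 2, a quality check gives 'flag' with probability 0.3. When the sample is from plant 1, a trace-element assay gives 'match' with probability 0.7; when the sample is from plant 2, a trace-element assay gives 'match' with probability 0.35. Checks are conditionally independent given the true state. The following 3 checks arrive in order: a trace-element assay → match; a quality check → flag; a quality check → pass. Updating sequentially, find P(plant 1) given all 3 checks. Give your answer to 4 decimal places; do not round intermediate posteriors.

Each posterior becomes the prior for the next update.
After a trace-element assay='match': P(plant 1) = 0.7·0.1500 / (0.7·0.1500 + 0.35·0.8500) ≈ 0.2609
After a quality check='flag': P(plant 1) = 0.6·0.2609 / (0.6·0.2609 + 0.3·0.7391) ≈ 0.4138
After a quality check='pass': P(plant 1) = 0.4·0.4138 / (0.4·0.4138 + 0.7·0.5862) ≈ 0.2874

0.2874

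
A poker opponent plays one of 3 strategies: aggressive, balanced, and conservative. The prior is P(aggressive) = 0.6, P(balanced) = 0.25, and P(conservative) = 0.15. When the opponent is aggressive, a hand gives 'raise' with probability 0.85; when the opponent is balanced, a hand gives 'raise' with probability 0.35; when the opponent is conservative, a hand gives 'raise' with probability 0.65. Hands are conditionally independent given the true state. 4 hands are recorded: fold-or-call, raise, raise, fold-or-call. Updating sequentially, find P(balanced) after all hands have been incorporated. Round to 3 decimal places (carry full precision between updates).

After 'fold-or-call': normaliser = 0.15·0.6000 + 0.65·0.2500 + 0.35·0.1500; P(aggressive) ≈ 0.2951, P(balanced) ≈ 0.5328, P(conservative) ≈ 0.1721
After 'raise': normaliser = 0.85·0.2951 + 0.35·0.5328 + 0.65·0.1721; P(aggressive) ≈ 0.4567, P(balanced) ≈ 0.3396, P(conservative) ≈ 0.2037
After 'raise': normaliser = 0.85·0.4567 + 0.35·0.3396 + 0.65·0.2037; P(aggressive) ≈ 0.6071, P(balanced) ≈ 0.1858, P(conservative) ≈ 0.2071
After 'fold-or-call': normaliser = 0.15·0.6071 + 0.65·0.1858 + 0.35·0.2071; P(aggressive) ≈ 0.3203, P(balanced) ≈ 0.4248, P(conservative) ≈ 0.2549

0.425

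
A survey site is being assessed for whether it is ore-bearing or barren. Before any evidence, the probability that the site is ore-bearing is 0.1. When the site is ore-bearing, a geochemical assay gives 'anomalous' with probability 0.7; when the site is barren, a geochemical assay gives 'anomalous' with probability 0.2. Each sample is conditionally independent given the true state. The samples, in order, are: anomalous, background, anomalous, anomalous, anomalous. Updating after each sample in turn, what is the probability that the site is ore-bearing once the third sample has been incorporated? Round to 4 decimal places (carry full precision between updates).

After 'anomalous': P(ore) = 0.7·0.1000 / (0.7·0.1000 + 0.2·0.9000) ≈ 0.2800
After 'background': P(ore) = 0.3·0.2800 / (0.3·0.2800 + 0.8·0.7200) ≈ 0.1273
After 'anomalous': P(ore) = 0.7·0.1273 / (0.7·0.1273 + 0.2·0.8727) ≈ 0.3379

0.3379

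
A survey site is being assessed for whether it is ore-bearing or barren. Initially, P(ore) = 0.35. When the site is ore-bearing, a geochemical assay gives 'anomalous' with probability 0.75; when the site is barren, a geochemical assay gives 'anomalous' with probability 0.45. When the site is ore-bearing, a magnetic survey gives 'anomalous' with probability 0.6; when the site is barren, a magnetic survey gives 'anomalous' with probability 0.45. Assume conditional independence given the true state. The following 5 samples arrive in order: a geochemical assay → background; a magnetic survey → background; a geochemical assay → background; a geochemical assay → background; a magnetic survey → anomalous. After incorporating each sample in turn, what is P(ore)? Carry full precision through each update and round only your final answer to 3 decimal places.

After a geochemical assay='background': P(ore) = 0.25·0.3500 / (0.25·0.3500 + 0.55·0.6500) ≈ 0.1966
After a magnetic survey='background': P(ore) = 0.4·0.1966 / (0.4·0.1966 + 0.55·0.8034) ≈ 0.1511
After a geochemical assay='background': P(ore) = 0.25·0.1511 / (0.25·0.1511 + 0.55·0.8489) ≈ 0.0749
After a geochemical assay='background': P(ore) = 0.25·0.0749 / (0.25·0.0749 + 0.55·0.9251) ≈ 0.0355
After a magnetic survey='anomalous': P(ore) = 0.6·0.0355 / (0.6·0.0355 + 0.45·0.9645) ≈ 0.0467

0.047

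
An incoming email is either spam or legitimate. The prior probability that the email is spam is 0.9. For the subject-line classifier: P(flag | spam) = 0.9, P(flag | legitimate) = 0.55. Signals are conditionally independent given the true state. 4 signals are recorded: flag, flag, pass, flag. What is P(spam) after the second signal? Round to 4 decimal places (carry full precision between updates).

0.9602

Apply Bayes' rule sequentially, carrying P(spam) forward.
After 'flag': P(spam) = 0.9·0.9000 / (0.9·0.9000 + 0.55·0.1000) ≈ 0.9364
After 'flag': P(spam) = 0.9·0.9364 / (0.9·0.9364 + 0.55·0.0636) ≈ 0.9602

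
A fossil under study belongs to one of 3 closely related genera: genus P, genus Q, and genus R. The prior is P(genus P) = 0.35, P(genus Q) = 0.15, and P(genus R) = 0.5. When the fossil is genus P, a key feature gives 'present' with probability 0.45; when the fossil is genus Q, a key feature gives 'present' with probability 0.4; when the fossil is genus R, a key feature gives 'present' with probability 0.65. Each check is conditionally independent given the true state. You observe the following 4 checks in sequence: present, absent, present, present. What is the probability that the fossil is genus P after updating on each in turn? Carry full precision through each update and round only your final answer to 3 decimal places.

0.246

After 'present': normaliser = 0.45·0.3500 + 0.4·0.1500 + 0.65·0.5000; P(genus P) ≈ 0.2903, P(genus Q) ≈ 0.1106, P(genus R) ≈ 0.5991
After 'absent': normaliser = 0.55·0.2903 + 0.6·0.1106 + 0.35·0.5991; P(genus P) ≈ 0.3665, P(genus Q) ≈ 0.1523, P(genus R) ≈ 0.4812
After 'present': normaliser = 0.45·0.3665 + 0.4·0.1523 + 0.65·0.4812; P(genus P) ≈ 0.3062, P(genus Q) ≈ 0.1131, P(genus R) ≈ 0.5807
After 'present': normaliser = 0.45·0.3062 + 0.4·0.1131 + 0.65·0.5807; P(genus P) ≈ 0.2458, P(genus Q) ≈ 0.0807, P(genus R) ≈ 0.6735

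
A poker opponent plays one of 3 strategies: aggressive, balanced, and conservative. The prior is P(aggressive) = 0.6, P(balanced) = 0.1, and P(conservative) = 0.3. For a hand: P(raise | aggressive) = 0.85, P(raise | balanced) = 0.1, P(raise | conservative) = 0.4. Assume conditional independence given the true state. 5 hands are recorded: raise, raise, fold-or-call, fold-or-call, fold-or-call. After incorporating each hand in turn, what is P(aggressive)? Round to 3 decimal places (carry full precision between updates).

0.116

After 'raise': normaliser = 0.85·0.6000 + 0.1·0.1000 + 0.4·0.3000; P(aggressive) ≈ 0.7969, P(balanced) ≈ 0.0156, P(conservative) ≈ 0.1875
After 'raise': normaliser = 0.85·0.7969 + 0.1·0.0156 + 0.4·0.1875; P(aggressive) ≈ 0.8984, P(balanced) ≈ 0.0021, P(conservative) ≈ 0.0995
After 'fold-or-call': normaliser = 0.15·0.8984 + 0.9·0.0021 + 0.6·0.0995; P(aggressive) ≈ 0.6865, P(balanced) ≈ 0.0095, P(conservative) ≈ 0.3040
After 'fold-or-call': normaliser = 0.15·0.6865 + 0.9·0.0095 + 0.6·0.3040; P(aggressive) ≈ 0.3503, P(balanced) ≈ 0.0291, P(conservative) ≈ 0.6206
After 'fold-or-call': normaliser = 0.15·0.3503 + 0.9·0.0291 + 0.6·0.6206; P(aggressive) ≈ 0.1165, P(balanced) ≈ 0.0580, P(conservative) ≈ 0.8255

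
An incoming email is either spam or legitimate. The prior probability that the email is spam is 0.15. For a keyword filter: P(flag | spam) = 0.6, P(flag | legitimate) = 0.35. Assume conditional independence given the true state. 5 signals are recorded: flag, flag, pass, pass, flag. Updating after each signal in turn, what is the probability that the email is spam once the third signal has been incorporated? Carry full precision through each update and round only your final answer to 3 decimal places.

0.242

Apply Bayes' rule sequentially, carrying P(spam) forward.
After 'flag': P(spam) = 0.6·0.1500 / (0.6·0.1500 + 0.35·0.8500) ≈ 0.2323
After 'flag': P(spam) = 0.6·0.2323 / (0.6·0.2323 + 0.35·0.7677) ≈ 0.3415
After 'pass': P(spam) = 0.4·0.3415 / (0.4·0.3415 + 0.65·0.6585) ≈ 0.2419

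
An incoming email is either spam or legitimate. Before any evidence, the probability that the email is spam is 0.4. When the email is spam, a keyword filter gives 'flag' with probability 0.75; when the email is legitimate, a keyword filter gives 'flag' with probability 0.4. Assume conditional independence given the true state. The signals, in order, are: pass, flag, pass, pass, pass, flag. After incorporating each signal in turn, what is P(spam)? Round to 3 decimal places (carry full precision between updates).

0.066

Each posterior becomes the prior for the next update.
After 'pass': P(spam) = 0.25·0.4000 / (0.25·0.4000 + 0.6·0.6000) ≈ 0.2174
After 'flag': P(spam) = 0.75·0.2174 / (0.75·0.2174 + 0.4·0.7826) ≈ 0.3425
After 'pass': P(spam) = 0.25·0.3425 / (0.25·0.3425 + 0.6·0.6575) ≈ 0.1783
After 'pass': P(spam) = 0.25·0.1783 / (0.25·0.1783 + 0.6·0.8217) ≈ 0.0829
After 'pass': P(spam) = 0.25·0.0829 / (0.25·0.0829 + 0.6·0.9171) ≈ 0.0363
After 'flag': P(spam) = 0.75·0.0363 / (0.75·0.0363 + 0.4·0.9637) ≈ 0.0660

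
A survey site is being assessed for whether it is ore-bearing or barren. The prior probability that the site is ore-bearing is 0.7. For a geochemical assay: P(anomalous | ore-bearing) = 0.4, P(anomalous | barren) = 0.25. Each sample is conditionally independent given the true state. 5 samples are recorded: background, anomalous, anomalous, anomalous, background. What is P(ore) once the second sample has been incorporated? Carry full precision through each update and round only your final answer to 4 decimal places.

0.7492

Each posterior becomes the prior for the next update.
After 'background': P(ore) = 0.6·0.7000 / (0.6·0.7000 + 0.75·0.3000) ≈ 0.6512
After 'anomalous': P(ore) = 0.4·0.6512 / (0.4·0.6512 + 0.25·0.3488) ≈ 0.7492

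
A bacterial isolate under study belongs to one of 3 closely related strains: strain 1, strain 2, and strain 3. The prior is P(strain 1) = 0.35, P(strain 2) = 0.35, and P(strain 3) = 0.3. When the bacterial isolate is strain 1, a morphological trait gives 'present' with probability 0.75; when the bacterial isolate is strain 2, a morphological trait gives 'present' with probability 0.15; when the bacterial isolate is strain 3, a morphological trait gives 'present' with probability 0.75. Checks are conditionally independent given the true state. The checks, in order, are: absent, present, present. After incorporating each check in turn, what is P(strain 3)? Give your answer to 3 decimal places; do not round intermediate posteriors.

Each posterior becomes the prior for the next update.
After 'absent': normaliser = 0.25·0.3500 + 0.85·0.3500 + 0.25·0.3000; P(strain 1) ≈ 0.1902, P(strain 2) ≈ 0.6467, P(strain 3) ≈ 0.1630
After 'present': normaliser = 0.75·0.1902 + 0.15·0.6467 + 0.75·0.1630; P(strain 1) ≈ 0.3941, P(strain 2) ≈ 0.2680, P(strain 3) ≈ 0.3378
After 'present': normaliser = 0.75·0.3941 + 0.15·0.2680 + 0.75·0.3378; P(strain 1) ≈ 0.5017, P(strain 2) ≈ 0.0682, P(strain 3) ≈ 0.4300

0.430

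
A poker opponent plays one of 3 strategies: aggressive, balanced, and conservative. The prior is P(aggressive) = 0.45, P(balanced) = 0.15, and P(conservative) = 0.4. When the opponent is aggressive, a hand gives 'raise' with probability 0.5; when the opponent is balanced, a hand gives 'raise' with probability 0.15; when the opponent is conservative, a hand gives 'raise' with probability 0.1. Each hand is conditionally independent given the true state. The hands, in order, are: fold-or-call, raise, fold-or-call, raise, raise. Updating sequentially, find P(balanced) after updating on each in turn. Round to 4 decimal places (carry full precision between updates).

Apply Bayes' rule sequentially, carrying P(balanced) forward.
After 'fold-or-call': normaliser = 0.5·0.4500 + 0.85·0.1500 + 0.9·0.4000; P(aggressive) ≈ 0.3158, P(balanced) ≈ 0.1789, P(conservative) ≈ 0.5053
After 'raise': normaliser = 0.5·0.3158 + 0.15·0.1789 + 0.1·0.5053; P(aggressive) ≈ 0.6711, P(balanced) ≈ 0.1141, P(conservative) ≈ 0.2148
After 'fold-or-call': normaliser = 0.5·0.6711 + 0.85·0.1141 + 0.9·0.2148; P(aggressive) ≈ 0.5362, P(balanced) ≈ 0.1550, P(conservative) ≈ 0.3088
After 'raise': normaliser = 0.5·0.5362 + 0.15·0.1550 + 0.1·0.3088; P(aggressive) ≈ 0.8320, P(balanced) ≈ 0.0721, P(conservative) ≈ 0.0958
After 'raise': normaliser = 0.5·0.8320 + 0.15·0.0721 + 0.1·0.0958; P(aggressive) ≈ 0.9532, P(balanced) ≈ 0.0248, P(conservative) ≈ 0.0220

0.0248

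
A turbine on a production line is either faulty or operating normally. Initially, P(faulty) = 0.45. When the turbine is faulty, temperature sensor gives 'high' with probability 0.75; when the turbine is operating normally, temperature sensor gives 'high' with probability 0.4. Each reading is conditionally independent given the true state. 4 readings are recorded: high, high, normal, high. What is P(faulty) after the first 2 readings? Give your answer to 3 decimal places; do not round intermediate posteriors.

0.742

After 'high': P(faulty) = 0.75·0.4500 / (0.75·0.4500 + 0.4·0.5500) ≈ 0.6054
After 'high': P(faulty) = 0.75·0.6054 / (0.75·0.6054 + 0.4·0.3946) ≈ 0.7420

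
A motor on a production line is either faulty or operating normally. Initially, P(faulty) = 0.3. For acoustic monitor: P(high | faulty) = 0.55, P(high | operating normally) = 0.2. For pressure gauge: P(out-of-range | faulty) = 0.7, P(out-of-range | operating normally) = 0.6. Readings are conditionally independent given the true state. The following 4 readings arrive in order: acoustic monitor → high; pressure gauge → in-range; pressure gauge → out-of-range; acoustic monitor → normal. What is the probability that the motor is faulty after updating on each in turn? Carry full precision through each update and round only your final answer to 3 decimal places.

After acoustic monitor='high': P(faulty) = 0.55·0.3000 / (0.55·0.3000 + 0.2·0.7000) ≈ 0.5410
After pressure gauge='in-range': P(faulty) = 0.3·0.5410 / (0.3·0.5410 + 0.4·0.4590) ≈ 0.4692
After pressure gauge='out-of-range': P(faulty) = 0.7·0.4692 / (0.7·0.4692 + 0.6·0.5308) ≈ 0.5077
After acoustic monitor='normal': P(faulty) = 0.45·0.5077 / (0.45·0.5077 + 0.8·0.4923) ≈ 0.3671

0.367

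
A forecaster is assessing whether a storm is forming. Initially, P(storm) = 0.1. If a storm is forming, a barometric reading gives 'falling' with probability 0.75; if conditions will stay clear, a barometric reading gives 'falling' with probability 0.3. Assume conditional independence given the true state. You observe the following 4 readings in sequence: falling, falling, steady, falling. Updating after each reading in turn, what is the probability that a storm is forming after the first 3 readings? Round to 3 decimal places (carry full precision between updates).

After 'falling': P(storm) = 0.75·0.1000 / (0.75·0.1000 + 0.3·0.9000) ≈ 0.2174
After 'falling': P(storm) = 0.75·0.2174 / (0.75·0.2174 + 0.3·0.7826) ≈ 0.4098
After 'steady': P(storm) = 0.25·0.4098 / (0.25·0.4098 + 0.7·0.5902) ≈ 0.1987

0.199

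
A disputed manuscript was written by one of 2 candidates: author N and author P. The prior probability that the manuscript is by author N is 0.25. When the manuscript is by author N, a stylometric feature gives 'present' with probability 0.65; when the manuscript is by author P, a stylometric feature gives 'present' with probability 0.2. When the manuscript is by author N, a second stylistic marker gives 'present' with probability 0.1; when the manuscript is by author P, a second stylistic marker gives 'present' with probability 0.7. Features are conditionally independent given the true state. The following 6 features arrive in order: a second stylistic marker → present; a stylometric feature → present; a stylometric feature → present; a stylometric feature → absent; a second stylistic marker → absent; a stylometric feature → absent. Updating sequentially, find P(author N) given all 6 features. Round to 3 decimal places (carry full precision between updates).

After a second stylistic marker='present': P(author N) = 0.1·0.2500 / (0.1·0.2500 + 0.7·0.7500) ≈ 0.0455
After a stylometric feature='present': P(author N) = 0.65·0.0455 / (0.65·0.0455 + 0.2·0.9545) ≈ 0.1340
After a stylometric feature='present': P(author N) = 0.65·0.1340 / (0.65·0.1340 + 0.2·0.8660) ≈ 0.3347
After a stylometric feature='absent': P(author N) = 0.35·0.3347 / (0.35·0.3347 + 0.8·0.6653) ≈ 0.1804
After a second stylistic marker='absent': P(author N) = 0.9·0.1804 / (0.9·0.1804 + 0.3·0.8196) ≈ 0.3976
After a stylometric feature='absent': P(author N) = 0.35·0.3976 / (0.35·0.3976 + 0.8·0.6024) ≈ 0.2241

0.224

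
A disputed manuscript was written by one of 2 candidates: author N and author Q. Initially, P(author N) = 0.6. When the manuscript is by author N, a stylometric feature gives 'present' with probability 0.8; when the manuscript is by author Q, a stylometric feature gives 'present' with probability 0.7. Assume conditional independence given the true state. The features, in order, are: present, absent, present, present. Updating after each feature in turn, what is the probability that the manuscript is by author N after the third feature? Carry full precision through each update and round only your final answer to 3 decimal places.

0.566

After 'present': P(author N) = 0.8·0.6000 / (0.8·0.6000 + 0.7·0.4000) ≈ 0.6316
After 'absent': P(author N) = 0.2·0.6316 / (0.2·0.6316 + 0.3·0.3684) ≈ 0.5333
After 'present': P(author N) = 0.8·0.5333 / (0.8·0.5333 + 0.7·0.4667) ≈ 0.5664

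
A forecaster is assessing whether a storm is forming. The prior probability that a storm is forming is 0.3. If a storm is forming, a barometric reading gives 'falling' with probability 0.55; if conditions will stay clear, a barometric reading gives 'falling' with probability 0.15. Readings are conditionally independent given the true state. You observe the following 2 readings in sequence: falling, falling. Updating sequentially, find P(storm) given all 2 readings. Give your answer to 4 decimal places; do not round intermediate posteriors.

After 'falling': P(storm) = 0.55·0.3000 / (0.55·0.3000 + 0.15·0.7000) ≈ 0.6111
After 'falling': P(storm) = 0.55·0.6111 / (0.55·0.6111 + 0.15·0.3889) ≈ 0.8521

0.8521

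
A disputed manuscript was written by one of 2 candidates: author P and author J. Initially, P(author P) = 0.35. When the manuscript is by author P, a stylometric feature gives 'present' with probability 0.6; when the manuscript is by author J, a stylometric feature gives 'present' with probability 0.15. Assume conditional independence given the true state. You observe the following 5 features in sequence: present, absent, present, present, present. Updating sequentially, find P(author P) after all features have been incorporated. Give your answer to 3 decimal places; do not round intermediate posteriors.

0.985

Each posterior becomes the prior for the next update.
After 'present': P(author P) = 0.6·0.3500 / (0.6·0.3500 + 0.15·0.6500) ≈ 0.6829
After 'absent': P(author P) = 0.4·0.6829 / (0.4·0.6829 + 0.85·0.3171) ≈ 0.5034
After 'present': P(author P) = 0.6·0.5034 / (0.6·0.5034 + 0.15·0.4966) ≈ 0.8021
After 'present': P(author P) = 0.6·0.8021 / (0.6·0.8021 + 0.15·0.1979) ≈ 0.9419
After 'present': P(author P) = 0.6·0.9419 / (0.6·0.9419 + 0.15·0.0581) ≈ 0.9848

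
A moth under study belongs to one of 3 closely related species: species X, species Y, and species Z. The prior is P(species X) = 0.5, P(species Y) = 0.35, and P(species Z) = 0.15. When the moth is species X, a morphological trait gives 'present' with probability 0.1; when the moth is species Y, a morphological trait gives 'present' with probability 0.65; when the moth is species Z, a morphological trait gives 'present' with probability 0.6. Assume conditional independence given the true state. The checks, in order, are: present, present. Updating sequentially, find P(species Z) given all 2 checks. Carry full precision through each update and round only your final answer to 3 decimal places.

After 'present': normaliser = 0.1·0.5000 + 0.65·0.3500 + 0.6·0.1500; P(species X) ≈ 0.1361, P(species Y) ≈ 0.6190, P(species Z) ≈ 0.2449
After 'present': normaliser = 0.1·0.1361 + 0.65·0.6190 + 0.6·0.2449; P(species X) ≈ 0.0242, P(species Y) ≈ 0.7148, P(species Z) ≈ 0.2610

0.261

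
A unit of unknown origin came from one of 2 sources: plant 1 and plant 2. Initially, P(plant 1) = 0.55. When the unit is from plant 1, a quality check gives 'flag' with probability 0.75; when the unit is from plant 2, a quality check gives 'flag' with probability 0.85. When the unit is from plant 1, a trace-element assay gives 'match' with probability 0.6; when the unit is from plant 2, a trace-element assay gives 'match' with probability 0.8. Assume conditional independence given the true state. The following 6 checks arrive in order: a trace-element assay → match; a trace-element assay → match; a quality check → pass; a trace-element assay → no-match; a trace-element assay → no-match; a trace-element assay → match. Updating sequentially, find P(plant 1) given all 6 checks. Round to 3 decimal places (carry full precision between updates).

After a trace-element assay='match': P(plant 1) = 0.6·0.5500 / (0.6·0.5500 + 0.8·0.4500) ≈ 0.4783
After a trace-element assay='match': P(plant 1) = 0.6·0.4783 / (0.6·0.4783 + 0.8·0.5217) ≈ 0.4074
After a quality check='pass': P(plant 1) = 0.25·0.4074 / (0.25·0.4074 + 0.15·0.5926) ≈ 0.5340
After a trace-element assay='no-match': P(plant 1) = 0.4·0.5340 / (0.4·0.5340 + 0.2·0.4660) ≈ 0.6962
After a trace-element assay='no-match': P(plant 1) = 0.4·0.6962 / (0.4·0.6962 + 0.2·0.3038) ≈ 0.8209
After a trace-element assay='match': P(plant 1) = 0.6·0.8209 / (0.6·0.8209 + 0.8·0.1791) ≈ 0.7746

0.775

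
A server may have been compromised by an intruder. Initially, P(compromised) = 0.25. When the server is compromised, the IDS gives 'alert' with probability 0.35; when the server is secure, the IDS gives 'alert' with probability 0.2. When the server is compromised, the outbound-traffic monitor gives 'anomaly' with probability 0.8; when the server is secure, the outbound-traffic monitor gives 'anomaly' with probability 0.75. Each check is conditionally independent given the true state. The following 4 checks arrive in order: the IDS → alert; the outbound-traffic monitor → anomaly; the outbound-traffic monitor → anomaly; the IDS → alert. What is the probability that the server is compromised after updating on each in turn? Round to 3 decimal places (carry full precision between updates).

After the IDS='alert': P(compromised) = 0.35·0.2500 / (0.35·0.2500 + 0.2·0.7500) ≈ 0.3684
After the outbound-traffic monitor='anomaly': P(compromised) = 0.8·0.3684 / (0.8·0.3684 + 0.75·0.6316) ≈ 0.3836
After the outbound-traffic monitor='anomaly': P(compromised) = 0.8·0.3836 / (0.8·0.3836 + 0.75·0.6164) ≈ 0.3989
After the IDS='alert': P(compromised) = 0.35·0.3989 / (0.35·0.3989 + 0.2·0.6011) ≈ 0.5374

0.537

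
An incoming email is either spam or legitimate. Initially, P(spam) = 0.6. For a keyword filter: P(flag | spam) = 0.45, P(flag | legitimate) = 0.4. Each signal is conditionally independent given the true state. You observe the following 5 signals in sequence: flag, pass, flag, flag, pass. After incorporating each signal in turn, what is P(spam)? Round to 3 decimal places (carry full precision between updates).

Apply Bayes' rule sequentially, carrying P(spam) forward.
After 'flag': P(spam) = 0.45·0.6000 / (0.45·0.6000 + 0.4·0.4000) ≈ 0.6279
After 'pass': P(spam) = 0.55·0.6279 / (0.55·0.6279 + 0.6·0.3721) ≈ 0.6074
After 'flag': P(spam) = 0.45·0.6074 / (0.45·0.6074 + 0.4·0.3926) ≈ 0.6351
After 'flag': P(spam) = 0.45·0.6351 / (0.45·0.6351 + 0.4·0.3649) ≈ 0.6619
After 'pass': P(spam) = 0.55·0.6619 / (0.55·0.6619 + 0.6·0.3381) ≈ 0.6422

0.642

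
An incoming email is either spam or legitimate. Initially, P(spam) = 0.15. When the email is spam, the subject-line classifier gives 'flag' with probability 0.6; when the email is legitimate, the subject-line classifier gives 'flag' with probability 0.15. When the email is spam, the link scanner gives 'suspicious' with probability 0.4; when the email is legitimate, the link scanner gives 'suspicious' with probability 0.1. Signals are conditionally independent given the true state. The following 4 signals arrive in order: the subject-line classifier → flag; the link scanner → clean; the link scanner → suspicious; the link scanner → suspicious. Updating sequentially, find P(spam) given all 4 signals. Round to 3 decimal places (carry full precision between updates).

After the subject-line classifier='flag': P(spam) = 0.6·0.1500 / (0.6·0.1500 + 0.15·0.8500) ≈ 0.4138
After the link scanner='clean': P(spam) = 0.6·0.4138 / (0.6·0.4138 + 0.9·0.5862) ≈ 0.3200
After the link scanner='suspicious': P(spam) = 0.4·0.3200 / (0.4·0.3200 + 0.1·0.6800) ≈ 0.6531
After the link scanner='suspicious': P(spam) = 0.4·0.6531 / (0.4·0.6531 + 0.1·0.3469) ≈ 0.8828

0.883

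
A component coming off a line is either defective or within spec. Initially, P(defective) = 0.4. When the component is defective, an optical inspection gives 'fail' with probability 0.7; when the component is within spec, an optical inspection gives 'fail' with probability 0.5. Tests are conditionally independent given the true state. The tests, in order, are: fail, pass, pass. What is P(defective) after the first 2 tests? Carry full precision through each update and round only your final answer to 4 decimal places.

0.3590

After 'fail': P(defective) = 0.7·0.4000 / (0.7·0.4000 + 0.5·0.6000) ≈ 0.4828
After 'pass': P(defective) = 0.3·0.4828 / (0.3·0.4828 + 0.5·0.5172) ≈ 0.3590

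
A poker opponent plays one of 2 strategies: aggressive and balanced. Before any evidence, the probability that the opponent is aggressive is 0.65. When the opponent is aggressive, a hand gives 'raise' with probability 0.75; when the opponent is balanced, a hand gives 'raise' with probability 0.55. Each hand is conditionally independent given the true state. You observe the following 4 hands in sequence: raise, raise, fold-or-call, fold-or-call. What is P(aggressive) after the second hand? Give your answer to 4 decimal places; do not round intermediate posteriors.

After 'raise': P(aggressive) = 0.75·0.6500 / (0.75·0.6500 + 0.55·0.3500) ≈ 0.7169
After 'raise': P(aggressive) = 0.75·0.7169 / (0.75·0.7169 + 0.55·0.2831) ≈ 0.7755

0.7755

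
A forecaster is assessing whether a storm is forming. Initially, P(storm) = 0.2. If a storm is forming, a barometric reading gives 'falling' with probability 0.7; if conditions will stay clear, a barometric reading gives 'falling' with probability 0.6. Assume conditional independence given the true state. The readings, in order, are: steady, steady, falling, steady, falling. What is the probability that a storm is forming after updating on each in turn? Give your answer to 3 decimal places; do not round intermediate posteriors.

0.126

After 'steady': P(storm) = 0.3·0.2000 / (0.3·0.2000 + 0.4·0.8000) ≈ 0.1579
After 'steady': P(storm) = 0.3·0.1579 / (0.3·0.1579 + 0.4·0.8421) ≈ 0.1233
After 'falling': P(storm) = 0.7·0.1233 / (0.7·0.1233 + 0.6·0.8767) ≈ 0.1409
After 'steady': P(storm) = 0.3·0.1409 / (0.3·0.1409 + 0.4·0.8591) ≈ 0.1096
After 'falling': P(storm) = 0.7·0.1096 / (0.7·0.1096 + 0.6·0.8904) ≈ 0.1255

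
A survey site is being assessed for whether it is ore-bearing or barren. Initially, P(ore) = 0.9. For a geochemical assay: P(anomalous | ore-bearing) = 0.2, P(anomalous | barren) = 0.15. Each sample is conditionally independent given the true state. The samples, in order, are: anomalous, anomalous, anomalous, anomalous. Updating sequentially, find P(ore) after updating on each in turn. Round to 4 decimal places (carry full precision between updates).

After 'anomalous': P(ore) = 0.2·0.9000 / (0.2·0.9000 + 0.15·0.1000) ≈ 0.9231
After 'anomalous': P(ore) = 0.2·0.9231 / (0.2·0.9231 + 0.15·0.0769) ≈ 0.9412
After 'anomalous': P(ore) = 0.2·0.9412 / (0.2·0.9412 + 0.15·0.0588) ≈ 0.9552
After 'anomalous': P(ore) = 0.2·0.9552 / (0.2·0.9552 + 0.15·0.0448) ≈ 0.9660

0.9660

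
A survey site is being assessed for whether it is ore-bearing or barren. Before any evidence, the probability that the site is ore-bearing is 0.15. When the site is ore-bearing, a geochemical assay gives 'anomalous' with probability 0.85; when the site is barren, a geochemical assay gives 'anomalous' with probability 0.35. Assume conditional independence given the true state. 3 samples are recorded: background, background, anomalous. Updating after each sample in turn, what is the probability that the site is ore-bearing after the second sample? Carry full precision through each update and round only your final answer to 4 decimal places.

0.0093

After 'background': P(ore) = 0.15·0.1500 / (0.15·0.1500 + 0.65·0.8500) ≈ 0.0391
After 'background': P(ore) = 0.15·0.0391 / (0.15·0.0391 + 0.65·0.9609) ≈ 0.0093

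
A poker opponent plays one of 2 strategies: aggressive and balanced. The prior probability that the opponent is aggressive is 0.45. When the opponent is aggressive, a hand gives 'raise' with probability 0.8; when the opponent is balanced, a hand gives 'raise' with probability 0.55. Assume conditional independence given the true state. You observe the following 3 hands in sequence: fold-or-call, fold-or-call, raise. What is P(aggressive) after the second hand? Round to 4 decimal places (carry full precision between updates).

After 'fold-or-call': P(aggressive) = 0.2·0.4500 / (0.2·0.4500 + 0.45·0.5500) ≈ 0.2667
After 'fold-or-call': P(aggressive) = 0.2·0.2667 / (0.2·0.2667 + 0.45·0.7333) ≈ 0.1391

0.1391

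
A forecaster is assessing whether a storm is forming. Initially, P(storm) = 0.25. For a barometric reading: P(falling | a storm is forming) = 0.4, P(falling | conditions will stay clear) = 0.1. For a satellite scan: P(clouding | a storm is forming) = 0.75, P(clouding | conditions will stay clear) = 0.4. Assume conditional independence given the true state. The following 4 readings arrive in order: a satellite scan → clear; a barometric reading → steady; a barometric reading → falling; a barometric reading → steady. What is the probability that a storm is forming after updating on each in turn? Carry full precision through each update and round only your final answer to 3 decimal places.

0.198

Apply Bayes' rule sequentially, carrying P(storm) forward.
After a satellite scan='clear': P(storm) = 0.25·0.2500 / (0.25·0.2500 + 0.6·0.7500) ≈ 0.1220
After a barometric reading='steady': P(storm) = 0.6·0.1220 / (0.6·0.1220 + 0.9·0.8780) ≈ 0.0847
After a barometric reading='falling': P(storm) = 0.4·0.0847 / (0.4·0.0847 + 0.1·0.9153) ≈ 0.2703
After a barometric reading='steady': P(storm) = 0.6·0.2703 / (0.6·0.2703 + 0.9·0.7297) ≈ 0.1980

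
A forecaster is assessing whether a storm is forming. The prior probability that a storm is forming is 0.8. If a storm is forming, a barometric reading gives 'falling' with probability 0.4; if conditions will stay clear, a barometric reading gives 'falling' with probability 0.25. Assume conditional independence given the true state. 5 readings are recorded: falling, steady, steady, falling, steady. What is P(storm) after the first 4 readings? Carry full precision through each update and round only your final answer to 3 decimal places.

0.868

After 'falling': P(storm) = 0.4·0.8000 / (0.4·0.8000 + 0.25·0.2000) ≈ 0.8649
After 'steady': P(storm) = 0.6·0.8649 / (0.6·0.8649 + 0.75·0.1351) ≈ 0.8366
After 'steady': P(storm) = 0.6·0.8366 / (0.6·0.8366 + 0.75·0.1634) ≈ 0.8038
After 'falling': P(storm) = 0.4·0.8038 / (0.4·0.8038 + 0.25·0.1962) ≈ 0.8676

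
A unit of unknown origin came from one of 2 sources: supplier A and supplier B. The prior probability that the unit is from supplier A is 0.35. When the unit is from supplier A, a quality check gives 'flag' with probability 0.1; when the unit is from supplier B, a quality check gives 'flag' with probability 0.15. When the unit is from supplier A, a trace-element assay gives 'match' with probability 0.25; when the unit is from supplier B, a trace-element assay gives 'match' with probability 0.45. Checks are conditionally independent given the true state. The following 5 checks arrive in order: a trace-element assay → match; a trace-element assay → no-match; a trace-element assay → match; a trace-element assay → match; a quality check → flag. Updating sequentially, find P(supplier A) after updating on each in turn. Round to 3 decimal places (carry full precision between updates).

Each posterior becomes the prior for the next update.
After a trace-element assay='match': P(supplier A) = 0.25·0.3500 / (0.25·0.3500 + 0.45·0.6500) ≈ 0.2303
After a trace-element assay='no-match': P(supplier A) = 0.75·0.2303 / (0.75·0.2303 + 0.55·0.7697) ≈ 0.2897
After a trace-element assay='match': P(supplier A) = 0.25·0.2897 / (0.25·0.2897 + 0.45·0.7103) ≈ 0.1848
After a trace-element assay='match': P(supplier A) = 0.25·0.1848 / (0.25·0.1848 + 0.45·0.8152) ≈ 0.1118
After a quality check='flag': P(supplier A) = 0.1·0.1118 / (0.1·0.1118 + 0.15·0.8882) ≈ 0.0774

0.077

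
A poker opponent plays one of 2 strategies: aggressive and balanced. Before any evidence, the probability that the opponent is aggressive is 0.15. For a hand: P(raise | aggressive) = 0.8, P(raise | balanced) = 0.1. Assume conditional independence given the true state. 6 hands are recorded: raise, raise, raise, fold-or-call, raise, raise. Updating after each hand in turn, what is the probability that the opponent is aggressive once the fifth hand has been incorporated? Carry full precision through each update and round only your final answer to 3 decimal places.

After 'raise': P(aggressive) = 0.8·0.1500 / (0.8·0.1500 + 0.1·0.8500) ≈ 0.5854
After 'raise': P(aggressive) = 0.8·0.5854 / (0.8·0.5854 + 0.1·0.4146) ≈ 0.9187
After 'raise': P(aggressive) = 0.8·0.9187 / (0.8·0.9187 + 0.1·0.0813) ≈ 0.9891
After 'fold-or-call': P(aggressive) = 0.2·0.9891 / (0.2·0.9891 + 0.9·0.0109) ≈ 0.9526
After 'raise': P(aggressive) = 0.8·0.9526 / (0.8·0.9526 + 0.1·0.0474) ≈ 0.9938

0.994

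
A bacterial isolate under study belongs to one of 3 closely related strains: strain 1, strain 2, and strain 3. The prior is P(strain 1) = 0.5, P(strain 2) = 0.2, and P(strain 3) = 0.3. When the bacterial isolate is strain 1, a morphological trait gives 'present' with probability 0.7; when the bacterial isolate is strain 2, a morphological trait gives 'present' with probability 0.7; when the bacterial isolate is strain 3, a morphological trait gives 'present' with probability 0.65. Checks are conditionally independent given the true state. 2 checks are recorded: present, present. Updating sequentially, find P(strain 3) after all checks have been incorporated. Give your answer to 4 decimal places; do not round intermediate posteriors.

0.2698

Each posterior becomes the prior for the next update.
After 'present': normaliser = 0.7·0.5000 + 0.7·0.2000 + 0.65·0.3000; P(strain 1) ≈ 0.5109, P(strain 2) ≈ 0.2044, P(strain 3) ≈ 0.2847
After 'present': normaliser = 0.7·0.5109 + 0.7·0.2044 + 0.65·0.2847; P(strain 1) ≈ 0.5216, P(strain 2) ≈ 0.2086, P(strain 3) ≈ 0.2698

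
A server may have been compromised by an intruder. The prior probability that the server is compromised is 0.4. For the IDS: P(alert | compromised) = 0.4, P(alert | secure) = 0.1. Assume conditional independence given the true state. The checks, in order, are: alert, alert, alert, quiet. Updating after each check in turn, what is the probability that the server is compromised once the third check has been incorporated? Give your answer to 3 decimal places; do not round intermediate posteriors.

0.977

After 'alert': P(compromised) = 0.4·0.4000 / (0.4·0.4000 + 0.1·0.6000) ≈ 0.7273
After 'alert': P(compromised) = 0.4·0.7273 / (0.4·0.7273 + 0.1·0.2727) ≈ 0.9143
After 'alert': P(compromised) = 0.4·0.9143 / (0.4·0.9143 + 0.1·0.0857) ≈ 0.9771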